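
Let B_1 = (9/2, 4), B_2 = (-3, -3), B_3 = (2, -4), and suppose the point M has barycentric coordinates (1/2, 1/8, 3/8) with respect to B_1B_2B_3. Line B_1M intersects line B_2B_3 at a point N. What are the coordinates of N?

(3/4, -15/4)

Line B_1M meets B_2B_3 where the B_1-coordinate vanishes; zeroing M's B_1-weight and renormalizing leaves B_2, B_3-weights 1/8 : 3/8 → (1/4, 3/4).
So N = (1/4)·B_2 + (3/4)·B_3 = (3/4, -15/4).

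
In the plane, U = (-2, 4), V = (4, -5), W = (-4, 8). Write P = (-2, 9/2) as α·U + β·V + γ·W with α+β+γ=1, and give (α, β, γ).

(1/3, 1/6, 1/2)

Signed area of the reference triangle: [UVW] = ½·((-2)·(-5−8) + 4·(8−4) + (-4)·(4−(-5))) = ½·(26 + 16 − 36) = 3.
[PVW] = ½·((-2)·(-5−8) + 4·(8−(9/2)) + (-4)·(9/2−(-5))) = ½·(26 + 14 − 38) = 1, so the U-coordinate is 1/3 = 1/3.
[UPW] = ½·((-2)·(9/2−8) + (-2)·(8−4) + (-4)·(4−(9/2))) = ½·(7 − 8 + 2) = 1/2, so the V-coordinate is 1/6.
[UVP] = ½·((-2)·(-5−(9/2)) + 4·(9/2−4) + (-2)·(4−(-5))) = ½·(19 + 2 − 18) = 3/2, so the W-coordinate is 1/2.
Check: 1/3 + 1/6 + 1/2 = 1.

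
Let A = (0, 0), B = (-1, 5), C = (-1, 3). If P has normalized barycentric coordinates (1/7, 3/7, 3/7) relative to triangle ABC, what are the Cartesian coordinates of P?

(-6/7, 24/7)

P = (1/7)·A + (3/7)·B + (3/7)·C.
x-coordinate: (1/7)·0 + (3/7)·(-1) + (3/7)·(-1) = -6/7.
y-coordinate: (1/7)·0 + (3/7)·5 + (3/7)·3 = 24/7.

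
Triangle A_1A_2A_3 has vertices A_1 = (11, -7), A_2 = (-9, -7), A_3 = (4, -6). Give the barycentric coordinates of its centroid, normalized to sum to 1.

The centroid is the average of the vertices, so each weight is 1/3.

(1/3, 1/3, 1/3)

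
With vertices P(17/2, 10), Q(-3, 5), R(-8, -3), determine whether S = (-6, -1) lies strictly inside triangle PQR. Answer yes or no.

Barycentric coordinates of S: (6/67, 7/67, 54/67).
The three coordinates are positive, positive, positive; a point is interior exactly when all three are positive.

yes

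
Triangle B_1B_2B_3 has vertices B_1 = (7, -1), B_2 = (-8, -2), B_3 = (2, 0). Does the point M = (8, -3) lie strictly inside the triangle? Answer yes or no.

Barycentric coordinates of M: (21/10, 9/20, -31/20).
The three coordinates are positive, positive, negative; a point is interior exactly when all three are positive.

no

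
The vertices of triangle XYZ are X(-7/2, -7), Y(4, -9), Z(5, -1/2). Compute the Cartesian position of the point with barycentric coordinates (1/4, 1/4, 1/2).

(21/8, -17/4)

W = (1/4)·X + (1/4)·Y + (1/2)·Z.
x-coordinate: (1/4)·(-7/2) + (1/4)·4 + (1/2)·5 = 21/8.
y-coordinate: (1/4)·(-7) + (1/4)·(-9) + (1/2)·(-1/2) = -17/4.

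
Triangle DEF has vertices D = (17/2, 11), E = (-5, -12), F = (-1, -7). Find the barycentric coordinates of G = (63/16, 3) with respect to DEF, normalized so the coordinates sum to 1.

(5/8, 1/4, 1/8)

Signed area of the reference triangle: [DEF] = ½·((17/2)·(-12−(-7)) + (-5)·(-7−11) + (-1)·(11−(-12))) = ½·(-85/2 + 90 − 23) = 49/4.
[GEF] = ½·((63/16)·(-12−(-7)) + (-5)·(-7−3) + (-1)·(3−(-12))) = ½·(-315/16 + 50 − 15) = 245/32, so the D-coordinate is (245/32)/(49/4) = 5/8.
[DGF] = ½·((17/2)·(3−(-7)) + (63/16)·(-7−11) + (-1)·(11−3)) = ½·(85 − 567/8 − 8) = 49/16, so the E-coordinate is 1/4.
[DEG] = ½·((17/2)·(-12−3) + (-5)·(3−11) + (63/16)·(11−(-12))) = ½·(-255/2 + 40 + 1449/16) = 49/32, so the F-coordinate is 1/8.
Check: 5/8 + 1/4 + 1/8 = 1.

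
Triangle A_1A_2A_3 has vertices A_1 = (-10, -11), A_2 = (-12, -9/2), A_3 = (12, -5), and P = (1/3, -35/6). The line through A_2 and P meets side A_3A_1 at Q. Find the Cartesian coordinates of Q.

(13/2, -13/2)

Barycentric coordinates of P with respect to A_1A_2A_3: (1/6, 1/3, 1/2).
On side A_3A_1 the A_2-coordinate is zero; dropping P's A_2-weight 1/3 and renormalizing the remaining 1/2 : 1/6 gives weights 3/4, 1/4 on A_3, A_1.
Q = (3/4)·(12, -5) + (1/4)·(-10, -11) = (13/2, -13/2).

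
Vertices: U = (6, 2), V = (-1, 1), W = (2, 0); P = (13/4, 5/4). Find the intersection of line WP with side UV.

(11/3, 5/3)

Barycentric coordinates of P with respect to UVW: (1/2, 1/4, 1/4).
On side UV the W-coordinate is zero; dropping P's W-weight 1/4 and renormalizing the remaining 1/2 : 1/4 gives weights 2/3, 1/3 on U, V.
Q = (2/3)·(6, 2) + (1/3)·(-1, 1) = (11/3, 5/3).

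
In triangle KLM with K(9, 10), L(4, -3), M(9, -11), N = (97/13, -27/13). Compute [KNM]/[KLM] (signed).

[KLM] = ½·(9·(-3−(-11)) + 4·(-11−10) + 9·(10−(-3))) = ½·(72 − 84 + 117) = 105/2.
[KNM] = ½·(9·(-27/13−(-11)) + (97/13)·(-11−10) + 9·(10−(-27/13))) = ½·(1044/13 − 2037/13 + 1413/13) = 210/13, so the ratio is (210/13)/(105/2) = 4/13.

4/13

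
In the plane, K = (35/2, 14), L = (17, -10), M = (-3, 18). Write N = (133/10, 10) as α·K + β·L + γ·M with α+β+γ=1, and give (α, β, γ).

(3/5, 1/5, 1/5)

Signed area of the reference triangle: [KLM] = ½·((35/2)·(-10−18) + 17·(18−14) + (-3)·(14−(-10))) = ½·(-490 + 68 − 72) = -247.
[NLM] = ½·((133/10)·(-10−18) + 17·(18−10) + (-3)·(10−(-10))) = ½·(-1862/5 + 136 − 60) = -741/5, so the K-coordinate is (-741/5)/(-247) = 3/5.
[KNM] = ½·((35/2)·(10−18) + (133/10)·(18−14) + (-3)·(14−10)) = ½·(-140 + 266/5 − 12) = -247/5, so the L-coordinate is 1/5.
[KLN] = ½·((35/2)·(-10−10) + 17·(10−14) + (133/10)·(14−(-10))) = ½·(-350 − 68 + 1596/5) = -247/5, so the M-coordinate is 1/5.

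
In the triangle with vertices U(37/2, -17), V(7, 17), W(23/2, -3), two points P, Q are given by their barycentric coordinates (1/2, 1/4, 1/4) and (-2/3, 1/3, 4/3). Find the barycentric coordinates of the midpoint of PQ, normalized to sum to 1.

(-1/12, 7/24, 19/24)

Since both coordinate triples sum to 1, the midpoint's barycentrics are the componentwise average.
(1/2+-2/3)/2 = -1/12; similarly 7/24 and 19/24.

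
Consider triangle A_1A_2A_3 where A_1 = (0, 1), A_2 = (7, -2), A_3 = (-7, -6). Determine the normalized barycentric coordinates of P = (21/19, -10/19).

(12/19, 5/19, 2/19)

Signed area of the reference triangle: [A_1A_2A_3] = ½·(0·(-2−(-6)) + 7·(-6−1) + (-7)·(1−(-2))) = ½·(0 − 49 − 21) = -35.
[PA_2A_3] = ½·((21/19)·(-2−(-6)) + 7·(-6−(-10/19)) + (-7)·(-10/19−(-2))) = ½·(84/19 − 728/19 − 196/19) = -420/19, so the A_1-coordinate is (-420/19)/(-35) = 12/19.
[A_1PA_3] = ½·(0·(-10/19−(-6)) + (21/19)·(-6−1) + (-7)·(1−(-10/19))) = ½·(0 − 147/19 − 203/19) = -175/19, so the A_2-coordinate is 5/19.
[A_1A_2P] = ½·(0·(-2−(-10/19)) + 7·(-10/19−1) + (21/19)·(1−(-2))) = ½·(0 − 203/19 + 63/19) = -70/19, so the A_3-coordinate is 2/19.
Check: 12/19 + 5/19 + 2/19 = 1.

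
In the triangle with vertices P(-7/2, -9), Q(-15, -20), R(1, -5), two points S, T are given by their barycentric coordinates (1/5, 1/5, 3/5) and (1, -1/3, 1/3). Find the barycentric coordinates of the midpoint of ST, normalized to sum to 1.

(3/5, -1/15, 7/15)

Since both coordinate triples sum to 1, the midpoint's barycentrics are the componentwise average.
(1/5+1)/2 = 3/5; similarly -1/15 and 7/15.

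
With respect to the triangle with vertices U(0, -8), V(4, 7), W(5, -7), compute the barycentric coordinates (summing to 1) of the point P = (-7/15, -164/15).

(17/15, -1/5, 1/15)

Signed area of the reference triangle: [UVW] = ½·(0·(7−(-7)) + 4·(-7−(-8)) + 5·(-8−7)) = ½·(0 + 4 − 75) = -71/2.
[PVW] = ½·((-7/15)·(7−(-7)) + 4·(-7−(-164/15)) + 5·(-164/15−7)) = ½·(-98/15 + 236/15 − 269/3) = -1207/30, so the U-coordinate is (-1207/30)/(-71/2) = 17/15.
[UPW] = ½·(0·(-164/15−(-7)) + (-7/15)·(-7−(-8)) + 5·(-8−(-164/15))) = ½·(0 − 7/15 + 44/3) = 71/10, so the V-coordinate is -1/5.
[UVP] = ½·(0·(7−(-164/15)) + 4·(-164/15−(-8)) + (-7/15)·(-8−7)) = ½·(0 − 176/15 + 7) = -71/30, so the W-coordinate is 1/15.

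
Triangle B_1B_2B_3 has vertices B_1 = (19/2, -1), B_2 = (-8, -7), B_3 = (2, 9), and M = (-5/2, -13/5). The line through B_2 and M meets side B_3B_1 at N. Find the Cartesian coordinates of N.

(23/4, 4)

Barycentric coordinates of M with respect to B_1B_2B_3: (1/5, 3/5, 1/5).
On side B_3B_1 the B_2-coordinate is zero; dropping M's B_2-weight 3/5 and renormalizing the remaining 1/5 : 1/5 gives weights 1/2, 1/2 on B_3, B_1.
N = (1/2)·(2, 9) + (1/2)·(19/2, -1) = (23/4, 4).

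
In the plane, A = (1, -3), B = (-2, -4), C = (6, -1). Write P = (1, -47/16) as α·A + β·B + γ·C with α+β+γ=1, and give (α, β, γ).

Signed area of the reference triangle: [ABC] = ½·(1·(-4−(-1)) + (-2)·(-1−(-3)) + 6·(-3−(-4))) = ½·(-3 − 4 + 6) = -1/2.
[PBC] = ½·(1·(-4−(-1)) + (-2)·(-1−(-47/16)) + 6·(-47/16−(-4))) = ½·(-3 − 31/8 + 51/8) = -1/4, so the A-coordinate is (-1/4)/(-1/2) = 1/2.
[APC] = ½·(1·(-47/16−(-1)) + 1·(-1−(-3)) + 6·(-3−(-47/16))) = ½·(-31/16 + 2 − 3/8) = -5/32, so the B-coordinate is 5/16.
[ABP] = ½·(1·(-4−(-47/16)) + (-2)·(-47/16−(-3)) + 1·(-3−(-4))) = ½·(-17/16 − 1/8 + 1) = -3/32, so the C-coordinate is 3/16.

(1/2, 5/16, 3/16)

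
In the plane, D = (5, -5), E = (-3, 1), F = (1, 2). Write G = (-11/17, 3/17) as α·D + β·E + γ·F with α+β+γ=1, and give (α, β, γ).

(3/17, 10/17, 4/17)

Signed area of the reference triangle: [DEF] = ½·(5·(1−2) + (-3)·(2−(-5)) + 1·(-5−1)) = ½·(-5 − 21 − 6) = -16.
[GEF] = ½·((-11/17)·(1−2) + (-3)·(2−(3/17)) + 1·(3/17−1)) = ½·(11/17 − 93/17 − 14/17) = -48/17, so the D-coordinate is (-48/17)/(-16) = 3/17.
[DGF] = ½·(5·(3/17−2) + (-11/17)·(2−(-5)) + 1·(-5−(3/17))) = ½·(-155/17 − 77/17 − 88/17) = -160/17, so the E-coordinate is 10/17.
[DEG] = ½·(5·(1−(3/17)) + (-3)·(3/17−(-5)) + (-11/17)·(-5−1)) = ½·(70/17 − 264/17 + 66/17) = -64/17, so the F-coordinate is 4/17.
Check: 3/17 + 10/17 + 4/17 = 1.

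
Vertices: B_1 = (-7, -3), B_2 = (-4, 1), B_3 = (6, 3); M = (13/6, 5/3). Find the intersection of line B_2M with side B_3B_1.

Barycentric coordinates of M with respect to B_1B_2B_3: (1/6, 1/6, 2/3).
On side B_3B_1 the B_2-coordinate is zero; dropping M's B_2-weight 1/6 and renormalizing the remaining 2/3 : 1/6 gives weights 4/5, 1/5 on B_3, B_1.
N = (4/5)·(6, 3) + (1/5)·(-7, -3) = (17/5, 9/5).

(17/5, 9/5)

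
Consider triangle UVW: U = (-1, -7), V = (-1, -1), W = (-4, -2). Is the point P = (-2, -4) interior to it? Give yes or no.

Barycentric coordinates of P: (4/9, 2/9, 1/3).
The three coordinates are positive, positive, positive; a point is interior exactly when all three are positive.

yes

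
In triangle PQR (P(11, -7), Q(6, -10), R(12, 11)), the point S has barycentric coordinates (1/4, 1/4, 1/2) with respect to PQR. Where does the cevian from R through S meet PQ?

Line RS meets PQ where the R-coordinate vanishes; zeroing S's R-weight and renormalizing leaves P, Q-weights 1/4 : 1/4 → (1/2, 1/2).
So T = (1/2)·P + (1/2)·Q = (17/2, -17/2).

(17/2, -17/2)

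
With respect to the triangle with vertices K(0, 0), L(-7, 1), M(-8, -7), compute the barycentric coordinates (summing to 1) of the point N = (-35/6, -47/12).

(1/4, 1/6, 7/12)

Signed area of the reference triangle: [KLM] = ½·(0·(1−(-7)) + (-7)·(-7−0) + (-8)·(0−1)) = ½·(0 + 49 + 8) = 57/2.
[NLM] = ½·((-35/6)·(1−(-7)) + (-7)·(-7−(-47/12)) + (-8)·(-47/12−1)) = ½·(-140/3 + 259/12 + 118/3) = 57/8, so the K-coordinate is (57/8)/(57/2) = 1/4.
[KNM] = ½·(0·(-47/12−(-7)) + (-35/6)·(-7−0) + (-8)·(0−(-47/12))) = ½·(0 + 245/6 − 94/3) = 19/4, so the L-coordinate is 1/6.
[KLN] = ½·(0·(1−(-47/12)) + (-7)·(-47/12−0) + (-35/6)·(0−1)) = ½·(0 + 329/12 + 35/6) = 133/8, so the M-coordinate is 7/12.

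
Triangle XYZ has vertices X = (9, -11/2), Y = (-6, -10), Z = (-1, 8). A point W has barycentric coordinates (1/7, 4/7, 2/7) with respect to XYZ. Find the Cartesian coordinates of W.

W = (1/7)·X + (4/7)·Y + (2/7)·Z.
x-coordinate: (1/7)·9 + (4/7)·(-6) + (2/7)·(-1) = -17/7.
y-coordinate: (1/7)·(-11/2) + (4/7)·(-10) + (2/7)·8 = -59/14.

(-17/7, -59/14)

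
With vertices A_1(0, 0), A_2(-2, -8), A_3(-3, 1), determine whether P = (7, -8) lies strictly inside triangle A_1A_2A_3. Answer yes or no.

no

Barycentric coordinates of P: (81/26, 17/26, -36/13).
The three coordinates are positive, positive, negative; a point is interior exactly when all three are positive.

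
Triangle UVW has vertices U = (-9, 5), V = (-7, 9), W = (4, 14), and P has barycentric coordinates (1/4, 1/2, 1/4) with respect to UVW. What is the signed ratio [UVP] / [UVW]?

The signed ratio [UVP]/[UVW] equals the barycentric coordinate of P at vertex W, which is 1/4.

1/4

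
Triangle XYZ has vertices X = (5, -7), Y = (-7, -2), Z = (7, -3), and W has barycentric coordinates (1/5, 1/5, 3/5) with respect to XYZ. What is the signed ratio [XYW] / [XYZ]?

3/5

The signed ratio [XYW]/[XYZ] equals the barycentric coordinate of W at vertex Z, which is 3/5.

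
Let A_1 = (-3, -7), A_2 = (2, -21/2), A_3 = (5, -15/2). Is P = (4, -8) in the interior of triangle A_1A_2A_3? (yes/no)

yes

Barycentric coordinates of P: (1/17, 3/17, 13/17).
The three coordinates are positive, positive, positive; a point is interior exactly when all three are positive.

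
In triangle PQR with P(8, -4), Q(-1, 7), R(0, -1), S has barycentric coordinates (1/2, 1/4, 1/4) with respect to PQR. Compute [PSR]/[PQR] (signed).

1/4

The signed ratio [PSR]/[PQR] equals the barycentric coordinate of S at vertex Q, which is 1/4.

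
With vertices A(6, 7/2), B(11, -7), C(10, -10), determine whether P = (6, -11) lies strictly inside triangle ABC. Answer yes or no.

Barycentric coordinates of P: (22/51, -116/51, 145/51).
The three coordinates are positive, negative, positive; a point is interior exactly when all three are positive.

no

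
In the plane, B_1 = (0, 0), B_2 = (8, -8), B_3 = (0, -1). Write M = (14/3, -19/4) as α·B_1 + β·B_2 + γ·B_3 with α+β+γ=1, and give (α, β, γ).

Signed area of the reference triangle: [B_1B_2B_3] = ½·(0·(-8−(-1)) + 8·(-1−0) + 0·(0−(-8))) = ½·(0 − 8 + 0) = -4.
[MB_2B_3] = ½·((14/3)·(-8−(-1)) + 8·(-1−(-19/4)) + 0·(-19/4−(-8))) = ½·(-98/3 + 30 + 0) = -4/3, so the B_1-coordinate is (-4/3)/(-4) = 1/3.
[B_1MB_3] = ½·(0·(-19/4−(-1)) + (14/3)·(-1−0) + 0·(0−(-19/4))) = ½·(0 − 14/3 + 0) = -7/3, so the B_2-coordinate is 7/12.
[B_1B_2M] = ½·(0·(-8−(-19/4)) + 8·(-19/4−0) + (14/3)·(0−(-8))) = ½·(0 − 38 + 112/3) = -1/3, so the B_3-coordinate is 1/12.

(1/3, 7/12, 1/12)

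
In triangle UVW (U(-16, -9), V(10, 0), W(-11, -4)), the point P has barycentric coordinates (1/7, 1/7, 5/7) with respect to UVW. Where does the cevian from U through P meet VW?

Line UP meets VW where the U-coordinate vanishes; zeroing P's U-weight and renormalizing leaves V, W-weights 1/7 : 5/7 → (1/6, 5/6).
So Q = (1/6)·V + (5/6)·W = (-15/2, -10/3).

(-15/2, -10/3)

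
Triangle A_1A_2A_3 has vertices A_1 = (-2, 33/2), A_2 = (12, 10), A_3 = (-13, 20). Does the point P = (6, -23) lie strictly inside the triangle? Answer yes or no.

no

Barycentric coordinates of P: (-118/3, 271/15, 334/15).
The three coordinates are negative, positive, positive; a point is interior exactly when all three are positive.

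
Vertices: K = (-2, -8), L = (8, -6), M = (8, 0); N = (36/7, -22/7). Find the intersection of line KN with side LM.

(8, -6/5)

Barycentric coordinates of N with respect to KLM: (2/7, 1/7, 4/7).
On side LM the K-coordinate is zero; dropping N's K-weight 2/7 and renormalizing the remaining 1/7 : 4/7 gives weights 1/5, 4/5 on L, M.
J = (1/5)·(8, -6) + (4/5)·(8, 0) = (8, -6/5).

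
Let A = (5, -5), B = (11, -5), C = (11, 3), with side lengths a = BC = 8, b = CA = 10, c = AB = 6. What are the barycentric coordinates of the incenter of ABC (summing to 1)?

The incenter has barycentric coordinates proportional to the opposite side lengths: (8 : 10 : 6).
Normalizing by 8+10+6 = 24 gives (1/3, 5/12, 1/4).

(1/3, 5/12, 1/4)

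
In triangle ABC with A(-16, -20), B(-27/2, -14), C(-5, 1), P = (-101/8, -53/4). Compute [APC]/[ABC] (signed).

1/4

[ABC] = ½·((-16)·(-14−1) + (-27/2)·(1−(-20)) + (-5)·(-20−(-14))) = ½·(240 − 567/2 + 30) = -27/4.
[APC] = ½·((-16)·(-53/4−1) + (-101/8)·(1−(-20)) + (-5)·(-20−(-53/4))) = ½·(228 − 2121/8 + 135/4) = -27/16, so the ratio is (-27/16)/(-27/4) = 1/4.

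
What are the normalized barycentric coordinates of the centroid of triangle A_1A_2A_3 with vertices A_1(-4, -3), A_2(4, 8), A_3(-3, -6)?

The centroid is the average of the vertices, so each weight is 1/3.

(1/3, 1/3, 1/3)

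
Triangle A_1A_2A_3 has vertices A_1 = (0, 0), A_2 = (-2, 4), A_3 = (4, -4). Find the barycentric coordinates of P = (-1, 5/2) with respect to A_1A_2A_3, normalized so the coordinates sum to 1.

(1/8, 3/4, 1/8)

Signed area of the reference triangle: [A_1A_2A_3] = ½·(0·(4−(-4)) + (-2)·(-4−0) + 4·(0−4)) = ½·(0 + 8 − 16) = -4.
[PA_2A_3] = ½·((-1)·(4−(-4)) + (-2)·(-4−(5/2)) + 4·(5/2−4)) = ½·(-8 + 13 − 6) = -1/2, so the A_1-coordinate is (-1/2)/(-4) = 1/8.
[A_1PA_3] = ½·(0·(5/2−(-4)) + (-1)·(-4−0) + 4·(0−(5/2))) = ½·(0 + 4 − 10) = -3, so the A_2-coordinate is 3/4.
[A_1A_2P] = ½·(0·(4−(5/2)) + (-2)·(5/2−0) + (-1)·(0−4)) = ½·(0 − 5 + 4) = -1/2, so the A_3-coordinate is 1/8.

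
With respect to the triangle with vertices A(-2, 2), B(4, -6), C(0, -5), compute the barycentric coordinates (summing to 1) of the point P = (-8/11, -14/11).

Signed area of the reference triangle: [ABC] = ½·((-2)·(-6−(-5)) + 4·(-5−2) + 0·(2−(-6))) = ½·(2 − 28 + 0) = -13.
[PBC] = ½·((-8/11)·(-6−(-5)) + 4·(-5−(-14/11)) + 0·(-14/11−(-6))) = ½·(8/11 − 164/11 + 0) = -78/11, so the A-coordinate is (-78/11)/(-13) = 6/11.
[APC] = ½·((-2)·(-14/11−(-5)) + (-8/11)·(-5−2) + 0·(2−(-14/11))) = ½·(-82/11 + 56/11 + 0) = -13/11, so the B-coordinate is 1/11.
[ABP] = ½·((-2)·(-6−(-14/11)) + 4·(-14/11−2) + (-8/11)·(2−(-6))) = ½·(104/11 − 144/11 − 64/11) = -52/11, so the C-coordinate is 4/11.

(6/11, 1/11, 4/11)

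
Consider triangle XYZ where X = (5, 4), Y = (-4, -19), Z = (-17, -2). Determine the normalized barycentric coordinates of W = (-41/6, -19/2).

Signed area of the reference triangle: [XYZ] = ½·(5·(-19−(-2)) + (-4)·(-2−4) + (-17)·(4−(-19))) = ½·(-85 + 24 − 391) = -226.
[WYZ] = ½·((-41/6)·(-19−(-2)) + (-4)·(-2−(-19/2)) + (-17)·(-19/2−(-19))) = ½·(697/6 − 30 − 323/2) = -113/3, so the X-coordinate is (-113/3)/(-226) = 1/6.
[XWZ] = ½·(5·(-19/2−(-2)) + (-41/6)·(-2−4) + (-17)·(4−(-19/2))) = ½·(-75/2 + 41 − 459/2) = -113, so the Y-coordinate is 1/2.
[XYW] = ½·(5·(-19−(-19/2)) + (-4)·(-19/2−4) + (-41/6)·(4−(-19))) = ½·(-95/2 + 54 − 943/6) = -226/3, so the Z-coordinate is 1/3.

(1/6, 1/2, 1/3)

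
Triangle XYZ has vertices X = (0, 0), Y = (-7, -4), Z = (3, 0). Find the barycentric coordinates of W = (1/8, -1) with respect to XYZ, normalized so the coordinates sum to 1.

(1/8, 1/4, 5/8)

Signed area of the reference triangle: [XYZ] = ½·(0·(-4−0) + (-7)·(0−0) + 3·(0−(-4))) = ½·(0 + 0 + 12) = 6.
[WYZ] = ½·((1/8)·(-4−0) + (-7)·(0−(-1)) + 3·(-1−(-4))) = ½·(-1/2 − 7 + 9) = 3/4, so the X-coordinate is (3/4)/6 = 1/8.
[XWZ] = ½·(0·(-1−0) + (1/8)·(0−0) + 3·(0−(-1))) = ½·(0 + 0 + 3) = 3/2, so the Y-coordinate is 1/4.
[XYW] = ½·(0·(-4−(-1)) + (-7)·(-1−0) + (1/8)·(0−(-4))) = ½·(0 + 7 + 1/2) = 15/4, so the Z-coordinate is 5/8.
Check: 1/8 + 1/4 + 5/8 = 1.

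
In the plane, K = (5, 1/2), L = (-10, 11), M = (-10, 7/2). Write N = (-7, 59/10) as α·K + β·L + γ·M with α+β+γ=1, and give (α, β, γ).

Signed area of the reference triangle: [KLM] = ½·(5·(11−(7/2)) + (-10)·(7/2−(1/2)) + (-10)·(1/2−11)) = ½·(75/2 − 30 + 105) = 225/4.
[NLM] = ½·((-7)·(11−(7/2)) + (-10)·(7/2−(59/10)) + (-10)·(59/10−11)) = ½·(-105/2 + 24 + 51) = 45/4, so the K-coordinate is (45/4)/(225/4) = 1/5.
[KNM] = ½·(5·(59/10−(7/2)) + (-7)·(7/2−(1/2)) + (-10)·(1/2−(59/10))) = ½·(12 − 21 + 54) = 45/2, so the L-coordinate is 2/5.
[KLN] = ½·(5·(11−(59/10)) + (-10)·(59/10−(1/2)) + (-7)·(1/2−11)) = ½·(51/2 − 54 + 147/2) = 45/2, so the M-coordinate is 2/5.
Check: 1/5 + 2/5 + 2/5 = 1.

(1/5, 2/5, 2/5)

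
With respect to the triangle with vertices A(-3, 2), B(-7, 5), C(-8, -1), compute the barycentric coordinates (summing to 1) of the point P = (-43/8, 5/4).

(1/2, 1/8, 3/8)

Signed area of the reference triangle: [ABC] = ½·((-3)·(5−(-1)) + (-7)·(-1−2) + (-8)·(2−5)) = ½·(-18 + 21 + 24) = 27/2.
[PBC] = ½·((-43/8)·(5−(-1)) + (-7)·(-1−(5/4)) + (-8)·(5/4−5)) = ½·(-129/4 + 63/4 + 30) = 27/4, so the A-coordinate is (27/4)/(27/2) = 1/2.
[APC] = ½·((-3)·(5/4−(-1)) + (-43/8)·(-1−2) + (-8)·(2−(5/4))) = ½·(-27/4 + 129/8 − 6) = 27/16, so the B-coordinate is 1/8.
[ABP] = ½·((-3)·(5−(5/4)) + (-7)·(5/4−2) + (-43/8)·(2−5)) = ½·(-45/4 + 21/4 + 129/8) = 81/16, so the C-coordinate is 3/8.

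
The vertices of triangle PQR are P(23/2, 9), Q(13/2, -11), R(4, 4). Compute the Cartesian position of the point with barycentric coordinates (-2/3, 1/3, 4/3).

(-1/6, -13/3)

S = (-2/3)·P + (1/3)·Q + (4/3)·R.
x-coordinate: (-2/3)·(23/2) + (1/3)·(13/2) + (4/3)·4 = -1/6.
y-coordinate: (-2/3)·9 + (1/3)·(-11) + (4/3)·4 = -13/3.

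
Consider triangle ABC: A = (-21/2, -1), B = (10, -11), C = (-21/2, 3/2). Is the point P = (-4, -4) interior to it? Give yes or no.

yes

Barycentric coordinates of P: (126/205, 13/41, 14/205).
The three coordinates are positive, positive, positive; a point is interior exactly when all three are positive.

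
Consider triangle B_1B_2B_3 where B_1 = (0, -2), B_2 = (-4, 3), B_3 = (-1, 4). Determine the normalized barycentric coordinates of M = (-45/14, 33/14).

Signed area of the reference triangle: [B_1B_2B_3] = ½·(0·(3−4) + (-4)·(4−(-2)) + (-1)·(-2−3)) = ½·(0 − 24 + 5) = -19/2.
[MB_2B_3] = ½·((-45/14)·(3−4) + (-4)·(4−(33/14)) + (-1)·(33/14−3)) = ½·(45/14 − 46/7 + 9/14) = -19/14, so the B_1-coordinate is (-19/14)/(-19/2) = 1/7.
[B_1MB_3] = ½·(0·(33/14−4) + (-45/14)·(4−(-2)) + (-1)·(-2−(33/14))) = ½·(0 − 135/7 + 61/14) = -209/28, so the B_2-coordinate is 11/14.
[B_1B_2M] = ½·(0·(3−(33/14)) + (-4)·(33/14−(-2)) + (-45/14)·(-2−3)) = ½·(0 − 122/7 + 225/14) = -19/28, so the B_3-coordinate is 1/14.

(1/7, 11/14, 1/14)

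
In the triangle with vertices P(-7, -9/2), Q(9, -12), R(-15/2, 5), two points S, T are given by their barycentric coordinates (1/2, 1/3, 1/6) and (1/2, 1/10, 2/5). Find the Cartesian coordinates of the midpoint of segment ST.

Barycentric coordinates of the midpoint are the average: (1/2, 13/60, 17/60).
Converting: (1/2)·P + (13/60)·Q + (17/60)·R = (-147/40, -103/30).

(-147/40, -103/30)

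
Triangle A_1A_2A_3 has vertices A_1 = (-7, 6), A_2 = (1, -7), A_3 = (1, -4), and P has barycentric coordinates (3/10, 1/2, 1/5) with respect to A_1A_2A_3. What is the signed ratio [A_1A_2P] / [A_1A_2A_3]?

1/5

The signed ratio [A_1A_2P]/[A_1A_2A_3] equals the barycentric coordinate of P at vertex A_3, which is 1/5.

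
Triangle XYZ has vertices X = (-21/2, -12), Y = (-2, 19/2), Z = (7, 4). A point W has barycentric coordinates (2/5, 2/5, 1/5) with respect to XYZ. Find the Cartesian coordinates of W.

W = (2/5)·X + (2/5)·Y + (1/5)·Z.
x-coordinate: (2/5)·(-21/2) + (2/5)·(-2) + (1/5)·7 = -18/5.
y-coordinate: (2/5)·(-12) + (2/5)·(19/2) + (1/5)·4 = -1/5.

(-18/5, -1/5)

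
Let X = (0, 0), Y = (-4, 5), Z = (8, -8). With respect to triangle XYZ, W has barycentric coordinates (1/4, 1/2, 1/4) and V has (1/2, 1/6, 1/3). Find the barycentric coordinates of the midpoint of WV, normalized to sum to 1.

Since both coordinate triples sum to 1, the midpoint's barycentrics are the componentwise average.
(1/4+1/2)/2 = 3/8; similarly 1/3 and 7/24.

(3/8, 1/3, 7/24)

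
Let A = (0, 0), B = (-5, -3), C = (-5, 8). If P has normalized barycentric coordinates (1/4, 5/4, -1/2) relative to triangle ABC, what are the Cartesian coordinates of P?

(-15/4, -31/4)

P = (1/4)·A + (5/4)·B + (-1/2)·C.
x-coordinate: (1/4)·0 + (5/4)·(-5) + (-1/2)·(-5) = -15/4.
y-coordinate: (1/4)·0 + (5/4)·(-3) + (-1/2)·8 = -31/4.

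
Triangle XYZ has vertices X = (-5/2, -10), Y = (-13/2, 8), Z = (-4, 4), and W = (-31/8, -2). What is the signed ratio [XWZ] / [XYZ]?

[XYZ] = ½·((-5/2)·(8−4) + (-13/2)·(4−(-10)) + (-4)·(-10−8)) = ½·(-10 − 91 + 72) = -29/2.
[XWZ] = ½·((-5/2)·(-2−4) + (-31/8)·(4−(-10)) + (-4)·(-10−(-2))) = ½·(15 − 217/4 + 32) = -29/8, so the ratio is (-29/8)/(-29/2) = 1/4.

1/4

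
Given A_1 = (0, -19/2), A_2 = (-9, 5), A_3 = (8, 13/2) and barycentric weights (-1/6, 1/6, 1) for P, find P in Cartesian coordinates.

(13/2, 107/12)

P = (-1/6)·A_1 + (1/6)·A_2 + 1·A_3.
x-coordinate: (-1/6)·0 + (1/6)·(-9) + 1·8 = 13/2.
y-coordinate: (-1/6)·(-19/2) + (1/6)·5 + 1·(13/2) = 107/12.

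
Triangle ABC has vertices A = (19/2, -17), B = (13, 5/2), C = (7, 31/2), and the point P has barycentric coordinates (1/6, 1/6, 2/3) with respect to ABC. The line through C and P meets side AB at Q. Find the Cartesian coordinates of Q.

Line CP meets AB where the C-coordinate vanishes; zeroing P's C-weight and renormalizing leaves A, B-weights 1/6 : 1/6 → (1/2, 1/2).
So Q = (1/2)·A + (1/2)·B = (45/4, -29/4).

(45/4, -29/4)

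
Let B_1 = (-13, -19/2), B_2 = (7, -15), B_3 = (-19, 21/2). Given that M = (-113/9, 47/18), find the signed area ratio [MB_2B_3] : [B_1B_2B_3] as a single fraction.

1/9

[B_1B_2B_3] = ½·((-13)·(-15−(21/2)) + 7·(21/2−(-19/2)) + (-19)·(-19/2−(-15))) = ½·(663/2 + 140 − 209/2) = 367/2.
[MB_2B_3] = ½·((-113/9)·(-15−(21/2)) + 7·(21/2−(47/18)) + (-19)·(47/18−(-15))) = ½·(1921/6 + 497/9 − 6023/18) = 367/18, so the ratio is (367/18)/(367/2) = 1/9.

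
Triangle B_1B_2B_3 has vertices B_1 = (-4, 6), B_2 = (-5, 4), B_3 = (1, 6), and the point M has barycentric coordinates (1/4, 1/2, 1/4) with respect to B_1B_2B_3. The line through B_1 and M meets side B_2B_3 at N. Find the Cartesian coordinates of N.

(-3, 14/3)

Line B_1M meets B_2B_3 where the B_1-coordinate vanishes; zeroing M's B_1-weight and renormalizing leaves B_2, B_3-weights 1/2 : 1/4 → (2/3, 1/3).
So N = (2/3)·B_2 + (1/3)·B_3 = (-3, 14/3).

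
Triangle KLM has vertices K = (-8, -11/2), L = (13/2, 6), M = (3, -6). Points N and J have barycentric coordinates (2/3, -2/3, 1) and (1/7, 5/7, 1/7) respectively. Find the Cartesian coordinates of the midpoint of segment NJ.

Barycentric coordinates of the midpoint are the average: (17/42, 1/42, 4/7).
Converting: (17/42)·K + (1/42)·L + (4/7)·M = (-115/84, -463/84).

(-115/84, -463/84)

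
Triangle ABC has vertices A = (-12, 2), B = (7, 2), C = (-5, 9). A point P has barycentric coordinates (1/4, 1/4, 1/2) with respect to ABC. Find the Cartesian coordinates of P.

(-15/4, 11/2)

P = (1/4)·A + (1/4)·B + (1/2)·C.
x-coordinate: (1/4)·(-12) + (1/4)·7 + (1/2)·(-5) = -15/4.
y-coordinate: (1/4)·2 + (1/4)·2 + (1/2)·9 = 11/2.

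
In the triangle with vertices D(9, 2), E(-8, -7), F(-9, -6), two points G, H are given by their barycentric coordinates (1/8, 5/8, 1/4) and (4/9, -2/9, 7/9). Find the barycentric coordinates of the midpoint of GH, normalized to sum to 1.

(41/144, 29/144, 37/72)

Since both coordinate triples sum to 1, the midpoint's barycentrics are the componentwise average.
(1/8+4/9)/2 = 41/144; similarly 29/144 and 37/72.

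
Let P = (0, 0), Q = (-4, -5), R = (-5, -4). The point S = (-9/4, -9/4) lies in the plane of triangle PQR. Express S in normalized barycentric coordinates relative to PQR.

(1/2, 1/4, 1/4)

Signed area of the reference triangle: [PQR] = ½·(0·(-5−(-4)) + (-4)·(-4−0) + (-5)·(0−(-5))) = ½·(0 + 16 − 25) = -9/2.
[SQR] = ½·((-9/4)·(-5−(-4)) + (-4)·(-4−(-9/4)) + (-5)·(-9/4−(-5))) = ½·(9/4 + 7 − 55/4) = -9/4, so the P-coordinate is (-9/4)/(-9/2) = 1/2.
[PSR] = ½·(0·(-9/4−(-4)) + (-9/4)·(-4−0) + (-5)·(0−(-9/4))) = ½·(0 + 9 − 45/4) = -9/8, so the Q-coordinate is 1/4.
[PQS] = ½·(0·(-5−(-9/4)) + (-4)·(-9/4−0) + (-9/4)·(0−(-5))) = ½·(0 + 9 − 45/4) = -9/8, so the R-coordinate is 1/4.
Check: 1/2 + 1/4 + 1/4 = 1.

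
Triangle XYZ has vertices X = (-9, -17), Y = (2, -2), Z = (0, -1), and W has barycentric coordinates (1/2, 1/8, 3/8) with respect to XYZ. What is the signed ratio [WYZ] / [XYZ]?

The signed ratio [WYZ]/[XYZ] equals the barycentric coordinate of W at vertex X, which is 1/2.

1/2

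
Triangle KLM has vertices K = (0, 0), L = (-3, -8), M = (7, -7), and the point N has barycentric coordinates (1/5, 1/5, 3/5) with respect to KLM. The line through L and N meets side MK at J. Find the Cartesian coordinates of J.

Line LN meets MK where the L-coordinate vanishes; zeroing N's L-weight and renormalizing leaves M, K-weights 3/5 : 1/5 → (3/4, 1/4).
So J = (3/4)·M + (1/4)·K = (21/4, -21/4).

(21/4, -21/4)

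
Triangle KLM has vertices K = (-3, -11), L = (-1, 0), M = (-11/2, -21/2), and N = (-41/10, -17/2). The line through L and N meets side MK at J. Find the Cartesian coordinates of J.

(-39/8, -85/8)

Barycentric coordinates of N with respect to KLM: (1/5, 1/5, 3/5).
On side MK the L-coordinate is zero; dropping N's L-weight 1/5 and renormalizing the remaining 3/5 : 1/5 gives weights 3/4, 1/4 on M, K.
J = (3/4)·(-11/2, -21/2) + (1/4)·(-3, -11) = (-39/8, -85/8).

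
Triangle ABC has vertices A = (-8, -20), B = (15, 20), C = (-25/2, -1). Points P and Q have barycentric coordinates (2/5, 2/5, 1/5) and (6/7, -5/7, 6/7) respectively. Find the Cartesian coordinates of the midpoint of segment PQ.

(-1959/140, -1137/70)

Barycentric coordinates of the midpoint are the average: (22/35, -11/70, 37/70).
Converting: (22/35)·A + (-11/70)·B + (37/70)·C = (-1959/140, -1137/70).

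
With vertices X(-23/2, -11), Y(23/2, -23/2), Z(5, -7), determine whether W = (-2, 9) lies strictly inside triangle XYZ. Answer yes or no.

Barycentric coordinates of W: (-290/401, -1168/401, 1859/401).
The three coordinates are negative, negative, positive; a point is interior exactly when all three are positive.

no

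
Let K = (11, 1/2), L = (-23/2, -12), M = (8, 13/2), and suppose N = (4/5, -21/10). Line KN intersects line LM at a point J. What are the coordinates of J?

Barycentric coordinates of N with respect to KLM: (1/5, 2/5, 2/5).
On side LM the K-coordinate is zero; dropping N's K-weight 1/5 and renormalizing the remaining 2/5 : 2/5 gives weights 1/2, 1/2 on L, M.
J = (1/2)·(-23/2, -12) + (1/2)·(8, 13/2) = (-7/4, -11/4).

(-7/4, -11/4)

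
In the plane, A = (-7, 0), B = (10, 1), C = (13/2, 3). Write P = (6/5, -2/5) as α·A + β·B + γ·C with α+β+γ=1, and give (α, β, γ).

(3/5, 4/5, -2/5)

Signed area of the reference triangle: [ABC] = ½·((-7)·(1−3) + 10·(3−0) + (13/2)·(0−1)) = ½·(14 + 30 − 13/2) = 75/4.
[PBC] = ½·((6/5)·(1−3) + 10·(3−(-2/5)) + (13/2)·(-2/5−1)) = ½·(-12/5 + 34 − 91/10) = 45/4, so the A-coordinate is (45/4)/(75/4) = 3/5.
[APC] = ½·((-7)·(-2/5−3) + (6/5)·(3−0) + (13/2)·(0−(-2/5))) = ½·(119/5 + 18/5 + 13/5) = 15, so the B-coordinate is 4/5.
[ABP] = ½·((-7)·(1−(-2/5)) + 10·(-2/5−0) + (6/5)·(0−1)) = ½·(-49/5 − 4 − 6/5) = -15/2, so the C-coordinate is -2/5.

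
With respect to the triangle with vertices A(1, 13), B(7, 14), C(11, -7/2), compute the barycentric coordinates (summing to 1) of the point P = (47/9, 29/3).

Signed area of the reference triangle: [ABC] = ½·(1·(14−(-7/2)) + 7·(-7/2−13) + 11·(13−14)) = ½·(35/2 − 231/2 − 11) = -109/2.
[PBC] = ½·((47/9)·(14−(-7/2)) + 7·(-7/2−(29/3)) + 11·(29/3−14)) = ½·(1645/18 − 553/6 − 143/3) = -218/9, so the A-coordinate is (-218/9)/(-109/2) = 4/9.
[APC] = ½·(1·(29/3−(-7/2)) + (47/9)·(-7/2−13) + 11·(13−(29/3))) = ½·(79/6 − 517/6 + 110/3) = -109/6, so the B-coordinate is 1/3.
[ABP] = ½·(1·(14−(29/3)) + 7·(29/3−13) + (47/9)·(13−14)) = ½·(13/3 − 70/3 − 47/9) = -109/9, so the C-coordinate is 2/9.
Check: 4/9 + 1/3 + 2/9 = 1.

(4/9, 1/3, 2/9)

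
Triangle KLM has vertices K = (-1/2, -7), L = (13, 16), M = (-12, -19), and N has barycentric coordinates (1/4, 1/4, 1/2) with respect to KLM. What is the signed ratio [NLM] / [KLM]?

1/4

The signed ratio [NLM]/[KLM] equals the barycentric coordinate of N at vertex K, which is 1/4.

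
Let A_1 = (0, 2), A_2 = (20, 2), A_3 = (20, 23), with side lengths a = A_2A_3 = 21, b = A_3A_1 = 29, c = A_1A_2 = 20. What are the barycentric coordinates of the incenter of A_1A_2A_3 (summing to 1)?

(3/10, 29/70, 2/7)

The incenter has barycentric coordinates proportional to the opposite side lengths: (21 : 29 : 20).
Normalizing by 21+29+20 = 70 gives (3/10, 29/70, 2/7).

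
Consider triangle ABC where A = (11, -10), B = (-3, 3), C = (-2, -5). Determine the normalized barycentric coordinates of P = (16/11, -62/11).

Signed area of the reference triangle: [ABC] = ½·(11·(3−(-5)) + (-3)·(-5−(-10)) + (-2)·(-10−3)) = ½·(88 − 15 + 26) = 99/2.
[PBC] = ½·((16/11)·(3−(-5)) + (-3)·(-5−(-62/11)) + (-2)·(-62/11−3)) = ½·(128/11 − 21/11 + 190/11) = 27/2, so the A-coordinate is (27/2)/(99/2) = 3/11.
[APC] = ½·(11·(-62/11−(-5)) + (16/11)·(-5−(-10)) + (-2)·(-10−(-62/11))) = ½·(-7 + 80/11 + 96/11) = 9/2, so the B-coordinate is 1/11.
[ABP] = ½·(11·(3−(-62/11)) + (-3)·(-62/11−(-10)) + (16/11)·(-10−3)) = ½·(95 − 144/11 − 208/11) = 63/2, so the C-coordinate is 7/11.

(3/11, 1/11, 7/11)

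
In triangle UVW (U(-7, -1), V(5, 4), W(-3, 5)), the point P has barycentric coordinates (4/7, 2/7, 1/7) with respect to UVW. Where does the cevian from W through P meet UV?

Line WP meets UV where the W-coordinate vanishes; zeroing P's W-weight and renormalizing leaves U, V-weights 4/7 : 2/7 → (2/3, 1/3).
So Q = (2/3)·U + (1/3)·V = (-3, 2/3).

(-3, 2/3)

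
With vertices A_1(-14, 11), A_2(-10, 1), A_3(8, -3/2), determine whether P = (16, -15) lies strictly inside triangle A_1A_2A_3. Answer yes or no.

Barycentric coordinates of P: (-223/170, 197/170, 98/85).
The three coordinates are negative, positive, positive; a point is interior exactly when all three are positive.

no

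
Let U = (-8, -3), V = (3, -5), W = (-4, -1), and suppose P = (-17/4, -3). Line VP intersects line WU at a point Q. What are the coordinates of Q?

Barycentric coordinates of P with respect to UVW: (1/2, 1/4, 1/4).
On side WU the V-coordinate is zero; dropping P's V-weight 1/4 and renormalizing the remaining 1/4 : 1/2 gives weights 1/3, 2/3 on W, U.
Q = (1/3)·(-4, -1) + (2/3)·(-8, -3) = (-20/3, -7/3).

(-20/3, -7/3)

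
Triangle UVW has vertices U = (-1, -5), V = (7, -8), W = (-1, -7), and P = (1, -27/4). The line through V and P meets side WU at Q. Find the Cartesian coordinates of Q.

(-1, -19/3)

Barycentric coordinates of P with respect to UVW: (1/4, 1/4, 1/2).
On side WU the V-coordinate is zero; dropping P's V-weight 1/4 and renormalizing the remaining 1/2 : 1/4 gives weights 2/3, 1/3 on W, U.
Q = (2/3)·(-1, -7) + (1/3)·(-1, -5) = (-1, -19/3).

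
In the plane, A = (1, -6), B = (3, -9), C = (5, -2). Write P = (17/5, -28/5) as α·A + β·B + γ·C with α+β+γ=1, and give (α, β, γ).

Signed area of the reference triangle: [ABC] = ½·(1·(-9−(-2)) + 3·(-2−(-6)) + 5·(-6−(-9))) = ½·(-7 + 12 + 15) = 10.
[PBC] = ½·((17/5)·(-9−(-2)) + 3·(-2−(-28/5)) + 5·(-28/5−(-9))) = ½·(-119/5 + 54/5 + 17) = 2, so the A-coordinate is 2/10 = 1/5.
[APC] = ½·(1·(-28/5−(-2)) + (17/5)·(-2−(-6)) + 5·(-6−(-28/5))) = ½·(-18/5 + 68/5 − 2) = 4, so the B-coordinate is 2/5.
[ABP] = ½·(1·(-9−(-28/5)) + 3·(-28/5−(-6)) + (17/5)·(-6−(-9))) = ½·(-17/5 + 6/5 + 51/5) = 4, so the C-coordinate is 2/5.
Check: 1/5 + 2/5 + 2/5 = 1.

(1/5, 2/5, 2/5)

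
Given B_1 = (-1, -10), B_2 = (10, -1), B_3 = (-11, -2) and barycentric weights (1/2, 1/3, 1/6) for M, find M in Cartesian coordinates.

M = (1/2)·B_1 + (1/3)·B_2 + (1/6)·B_3.
x-coordinate: (1/2)·(-1) + (1/3)·10 + (1/6)·(-11) = 1.
y-coordinate: (1/2)·(-10) + (1/3)·(-1) + (1/6)·(-2) = -17/3.

(1, -17/3)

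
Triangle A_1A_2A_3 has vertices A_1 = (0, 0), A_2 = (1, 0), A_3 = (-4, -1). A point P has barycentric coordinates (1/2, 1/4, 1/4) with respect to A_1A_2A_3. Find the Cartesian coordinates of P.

(-3/4, -1/4)

P = (1/2)·A_1 + (1/4)·A_2 + (1/4)·A_3.
x-coordinate: (1/2)·0 + (1/4)·1 + (1/4)·(-4) = -3/4.
y-coordinate: (1/2)·0 + (1/4)·0 + (1/4)·(-1) = -1/4.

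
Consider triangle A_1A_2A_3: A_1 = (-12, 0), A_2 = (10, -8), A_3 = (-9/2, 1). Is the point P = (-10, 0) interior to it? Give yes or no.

Barycentric coordinates of P: (32/41, 1/41, 8/41).
The three coordinates are positive, positive, positive; a point is interior exactly when all three are positive.

yes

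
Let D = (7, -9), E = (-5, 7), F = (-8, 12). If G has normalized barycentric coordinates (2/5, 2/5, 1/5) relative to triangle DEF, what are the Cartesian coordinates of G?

(-4/5, 8/5)

G = (2/5)·D + (2/5)·E + (1/5)·F.
x-coordinate: (2/5)·7 + (2/5)·(-5) + (1/5)·(-8) = -4/5.
y-coordinate: (2/5)·(-9) + (2/5)·7 + (1/5)·12 = 8/5.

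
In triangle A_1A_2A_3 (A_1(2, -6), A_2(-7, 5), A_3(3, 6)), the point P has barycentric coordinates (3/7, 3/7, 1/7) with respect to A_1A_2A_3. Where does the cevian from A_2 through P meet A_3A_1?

(9/4, -3)

Line A_2P meets A_3A_1 where the A_2-coordinate vanishes; zeroing P's A_2-weight and renormalizing leaves A_3, A_1-weights 1/7 : 3/7 → (1/4, 3/4).
So Q = (1/4)·A_3 + (3/4)·A_1 = (9/4, -3).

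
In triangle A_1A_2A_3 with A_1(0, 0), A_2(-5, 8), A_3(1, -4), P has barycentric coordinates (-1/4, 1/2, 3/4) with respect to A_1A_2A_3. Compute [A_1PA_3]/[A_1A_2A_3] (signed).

1/2

The signed ratio [A_1PA_3]/[A_1A_2A_3] equals the barycentric coordinate of P at vertex A_2, which is 1/2.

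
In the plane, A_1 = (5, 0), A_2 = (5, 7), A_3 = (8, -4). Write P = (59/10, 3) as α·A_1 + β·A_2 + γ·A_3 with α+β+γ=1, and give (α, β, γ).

Signed area of the reference triangle: [A_1A_2A_3] = ½·(5·(7−(-4)) + 5·(-4−0) + 8·(0−7)) = ½·(55 − 20 − 56) = -21/2.
[PA_2A_3] = ½·((59/10)·(7−(-4)) + 5·(-4−3) + 8·(3−7)) = ½·(649/10 − 35 − 32) = -21/20, so the A_1-coordinate is (-21/20)/(-21/2) = 1/10.
[A_1PA_3] = ½·(5·(3−(-4)) + (59/10)·(-4−0) + 8·(0−3)) = ½·(35 − 118/5 − 24) = -63/10, so the A_2-coordinate is 3/5.
[A_1A_2P] = ½·(5·(7−3) + 5·(3−0) + (59/10)·(0−7)) = ½·(20 + 15 − 413/10) = -63/20, so the A_3-coordinate is 3/10.

(1/10, 3/5, 3/10)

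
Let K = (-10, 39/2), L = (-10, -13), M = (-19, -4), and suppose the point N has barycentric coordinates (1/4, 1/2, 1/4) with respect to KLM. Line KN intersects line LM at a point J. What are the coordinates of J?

(-13, -10)

Line KN meets LM where the K-coordinate vanishes; zeroing N's K-weight and renormalizing leaves L, M-weights 1/2 : 1/4 → (2/3, 1/3).
So J = (2/3)·L + (1/3)·M = (-13, -10).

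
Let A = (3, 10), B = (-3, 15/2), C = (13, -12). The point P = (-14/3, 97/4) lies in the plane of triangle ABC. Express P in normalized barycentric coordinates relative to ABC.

Signed area of the reference triangle: [ABC] = ½·(3·(15/2−(-12)) + (-3)·(-12−10) + 13·(10−(15/2))) = ½·(117/2 + 66 + 65/2) = 157/2.
[PBC] = ½·((-14/3)·(15/2−(-12)) + (-3)·(-12−(97/4)) + 13·(97/4−(15/2))) = ½·(-91 + 435/4 + 871/4) = 471/4, so the A-coordinate is (471/4)/(157/2) = 3/2.
[APC] = ½·(3·(97/4−(-12)) + (-14/3)·(-12−10) + 13·(10−(97/4))) = ½·(435/4 + 308/3 − 741/4) = 157/12, so the B-coordinate is 1/6.
[ABP] = ½·(3·(15/2−(97/4)) + (-3)·(97/4−10) + (-14/3)·(10−(15/2))) = ½·(-201/4 − 171/4 − 35/3) = -157/3, so the C-coordinate is -2/3.
Check: 3/2 + 1/6 − 2/3 = 1.

(3/2, 1/6, -2/3)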